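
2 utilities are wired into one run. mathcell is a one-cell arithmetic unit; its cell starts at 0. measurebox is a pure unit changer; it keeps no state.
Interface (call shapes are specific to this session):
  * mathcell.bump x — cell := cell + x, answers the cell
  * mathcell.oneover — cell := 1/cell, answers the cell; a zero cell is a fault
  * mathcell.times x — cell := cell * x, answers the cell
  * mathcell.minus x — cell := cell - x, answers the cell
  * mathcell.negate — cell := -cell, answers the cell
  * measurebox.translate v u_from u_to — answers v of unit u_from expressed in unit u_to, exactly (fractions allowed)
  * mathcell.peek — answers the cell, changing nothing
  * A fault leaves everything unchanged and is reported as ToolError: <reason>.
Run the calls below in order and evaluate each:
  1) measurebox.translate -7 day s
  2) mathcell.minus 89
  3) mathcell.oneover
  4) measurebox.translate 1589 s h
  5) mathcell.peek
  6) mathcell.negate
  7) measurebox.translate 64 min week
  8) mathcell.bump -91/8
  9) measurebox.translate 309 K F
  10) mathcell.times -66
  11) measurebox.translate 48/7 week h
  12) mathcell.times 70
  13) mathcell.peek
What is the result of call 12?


Answer: 9345105/178

Derivation:
Using translate(v='-7', u_from='day', u_to='s'), and see -604800.
I try minus(x='89'), → -89.
Now I run oneover, and observe -1/89.
Then translate(v='1589', u_from='s', u_to='h'), yielding 1589/3600.
I use peek(), → -1/89.
I call negate, and see 1/89.
I run translate(v='64', u_from='min', u_to='week'), and get 2/315.
Using bump(x='-91/8'), which returns -8091/712.
Next I call translate(v='309', u_from='K', u_to='F'), and see 9653/100.
I call times(x='-66'), and get 267003/356.
I try translate(v='48/7', u_from='week', u_to='h'), — result: 1152.
Calling times(x='70'): 9345105/178.
Then peek(), yielding 9345105/178.


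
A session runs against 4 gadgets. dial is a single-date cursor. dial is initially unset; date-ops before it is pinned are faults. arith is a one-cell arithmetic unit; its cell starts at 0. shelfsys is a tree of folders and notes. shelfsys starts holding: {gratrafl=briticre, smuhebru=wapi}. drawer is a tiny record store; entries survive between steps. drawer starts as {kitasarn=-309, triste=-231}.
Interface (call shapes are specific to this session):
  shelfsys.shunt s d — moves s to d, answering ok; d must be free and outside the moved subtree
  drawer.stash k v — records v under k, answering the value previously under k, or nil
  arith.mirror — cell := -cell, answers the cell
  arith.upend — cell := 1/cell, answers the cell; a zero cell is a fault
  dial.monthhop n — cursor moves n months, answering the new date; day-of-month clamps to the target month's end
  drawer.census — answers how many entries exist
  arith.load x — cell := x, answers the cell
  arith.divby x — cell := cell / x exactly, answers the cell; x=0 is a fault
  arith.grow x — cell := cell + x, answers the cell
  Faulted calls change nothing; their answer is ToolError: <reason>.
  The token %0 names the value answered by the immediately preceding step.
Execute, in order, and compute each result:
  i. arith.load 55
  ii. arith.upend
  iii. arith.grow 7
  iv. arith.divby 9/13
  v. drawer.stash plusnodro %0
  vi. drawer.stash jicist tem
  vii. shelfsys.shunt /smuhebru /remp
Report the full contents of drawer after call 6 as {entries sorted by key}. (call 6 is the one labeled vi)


CALL arith.load[x→55]
RET  55
CALL arith.upend[]
RET  1/55
CALL arith.grow[x→7]
RET  386/55
CALL arith.divby[x→9/13]
RET  5018/495
CALL drawer.stash[k→plusnodro; v→%0]
RET  nil
CALL drawer.stash[k→jicist; v→tem]
RET  nil
CALL shelfsys.shunt[s→/smuhebru; d→/remp]
RET  ok

Answer: {jicist=tem, kitasarn=-309, plusnodro=5018/495, triste=-231}


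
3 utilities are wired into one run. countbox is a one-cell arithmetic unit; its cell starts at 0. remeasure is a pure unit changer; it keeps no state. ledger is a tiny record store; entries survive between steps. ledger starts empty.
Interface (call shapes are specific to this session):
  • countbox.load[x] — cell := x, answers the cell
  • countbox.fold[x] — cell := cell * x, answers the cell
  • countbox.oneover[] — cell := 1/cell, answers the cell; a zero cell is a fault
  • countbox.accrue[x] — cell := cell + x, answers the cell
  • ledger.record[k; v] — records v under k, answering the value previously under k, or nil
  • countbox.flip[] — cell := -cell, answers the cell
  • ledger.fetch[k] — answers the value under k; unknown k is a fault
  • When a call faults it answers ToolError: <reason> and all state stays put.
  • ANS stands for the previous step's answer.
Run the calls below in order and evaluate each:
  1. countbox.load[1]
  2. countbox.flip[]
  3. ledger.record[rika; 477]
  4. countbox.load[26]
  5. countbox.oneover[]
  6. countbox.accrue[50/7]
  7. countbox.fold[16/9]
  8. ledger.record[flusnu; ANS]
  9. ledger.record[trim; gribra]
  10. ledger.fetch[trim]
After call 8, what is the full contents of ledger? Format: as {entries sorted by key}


Answer: {flusnu=10456/819, rika=477}

Derivation:
Next I call load passing x: 1, and see 1.
Using flip(), which returns -1.
Invoking record passing k: rika, v: 477, which returns nil.
Now I run load passing x: 26, and get 26.
Using oneover, yielding 1/26.
I call accrue passing x: 50/7, which returns 1307/182.
I use fold passing x: 16/9, and get 10456/819.
I invoke record passing k: flusnu, v: ANS, yielding nil.
Now I run record passing k: trim, v: gribra, giving nil.
I use fetch passing k: trim, and see gribra.


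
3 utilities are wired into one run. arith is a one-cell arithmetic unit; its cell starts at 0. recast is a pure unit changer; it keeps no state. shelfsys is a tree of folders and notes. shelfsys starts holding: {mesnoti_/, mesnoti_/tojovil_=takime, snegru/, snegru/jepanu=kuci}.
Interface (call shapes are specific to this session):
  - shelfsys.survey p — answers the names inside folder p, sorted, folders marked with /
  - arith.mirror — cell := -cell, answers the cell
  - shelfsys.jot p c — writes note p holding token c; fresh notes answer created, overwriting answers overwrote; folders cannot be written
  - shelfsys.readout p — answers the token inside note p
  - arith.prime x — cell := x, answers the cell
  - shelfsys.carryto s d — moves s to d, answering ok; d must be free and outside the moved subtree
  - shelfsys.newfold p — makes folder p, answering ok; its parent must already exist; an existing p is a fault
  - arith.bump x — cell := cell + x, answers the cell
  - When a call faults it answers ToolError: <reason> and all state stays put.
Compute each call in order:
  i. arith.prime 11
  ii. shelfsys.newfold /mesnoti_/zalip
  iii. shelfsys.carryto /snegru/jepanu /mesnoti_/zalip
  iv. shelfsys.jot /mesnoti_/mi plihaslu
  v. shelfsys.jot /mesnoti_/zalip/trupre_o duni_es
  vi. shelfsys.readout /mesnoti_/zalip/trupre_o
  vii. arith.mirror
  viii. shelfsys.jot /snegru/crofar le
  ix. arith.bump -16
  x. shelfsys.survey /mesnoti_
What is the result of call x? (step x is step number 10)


>> prime(11)
<< 11
>> newfold(/mesnoti_/zalip)
<< ok
>> carryto(/snegru/jepanu, /mesnoti_/zalip)
<< ToolError: exists
>> jot(/mesnoti_/mi, plihaslu)
<< created
>> jot(/mesnoti_/zalip/trupre_o, duni_es)
<< created
>> readout(/mesnoti_/zalip/trupre_o)
<< duni_es
>> mirror()
<< -11
>> jot(/snegru/crofar, le)
<< created
>> bump(-16)
<< -27
>> survey(/mesnoti_)
<< [mi, tojovil_, zalip/]

Answer: [mi, tojovil_, zalip/]


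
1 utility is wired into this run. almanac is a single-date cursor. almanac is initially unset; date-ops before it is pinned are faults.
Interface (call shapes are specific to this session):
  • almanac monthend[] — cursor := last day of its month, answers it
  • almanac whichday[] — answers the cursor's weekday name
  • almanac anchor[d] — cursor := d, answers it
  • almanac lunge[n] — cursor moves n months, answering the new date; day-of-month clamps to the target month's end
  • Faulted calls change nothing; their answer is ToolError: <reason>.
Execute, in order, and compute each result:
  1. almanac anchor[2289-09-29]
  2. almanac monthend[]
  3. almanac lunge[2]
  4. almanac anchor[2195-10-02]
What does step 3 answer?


Answer: 2289-11-30

Derivation:
>> almanac anchor(d: 2289-09-29)
<< 2289-09-29
>> almanac monthend()
<< 2289-09-30
>> almanac lunge(n: 2)
<< 2289-11-30
>> almanac anchor(d: 2195-10-02)
<< 2195-10-02


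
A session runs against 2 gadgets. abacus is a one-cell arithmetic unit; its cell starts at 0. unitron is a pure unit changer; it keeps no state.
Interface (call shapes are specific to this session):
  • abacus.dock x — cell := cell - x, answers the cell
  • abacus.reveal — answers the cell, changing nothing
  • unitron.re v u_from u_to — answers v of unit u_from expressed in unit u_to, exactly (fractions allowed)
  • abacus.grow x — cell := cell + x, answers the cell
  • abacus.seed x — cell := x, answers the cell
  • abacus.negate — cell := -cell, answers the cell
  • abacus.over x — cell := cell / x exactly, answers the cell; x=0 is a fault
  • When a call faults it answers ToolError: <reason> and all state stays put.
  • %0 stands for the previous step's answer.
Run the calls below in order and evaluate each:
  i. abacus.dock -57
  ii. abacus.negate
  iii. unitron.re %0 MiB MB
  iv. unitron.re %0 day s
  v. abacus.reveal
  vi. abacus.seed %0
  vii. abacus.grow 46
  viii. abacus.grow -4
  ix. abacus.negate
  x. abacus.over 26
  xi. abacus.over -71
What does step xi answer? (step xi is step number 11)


Answer: -15/1846

Derivation:
CALL dock[-57]
RET  57
CALL negate[]
RET  -57
CALL re[%0; MiB; MB]
RET  -933888/15625
CALL re[%0; day; s]
RET  -3227516928/625
CALL reveal[]
RET  -57
CALL seed[%0]
RET  -57
CALL grow[46]
RET  -11
CALL grow[-4]
RET  -15
CALL negate[]
RET  15
CALL over[26]
RET  15/26
CALL over[-71]
RET  -15/1846


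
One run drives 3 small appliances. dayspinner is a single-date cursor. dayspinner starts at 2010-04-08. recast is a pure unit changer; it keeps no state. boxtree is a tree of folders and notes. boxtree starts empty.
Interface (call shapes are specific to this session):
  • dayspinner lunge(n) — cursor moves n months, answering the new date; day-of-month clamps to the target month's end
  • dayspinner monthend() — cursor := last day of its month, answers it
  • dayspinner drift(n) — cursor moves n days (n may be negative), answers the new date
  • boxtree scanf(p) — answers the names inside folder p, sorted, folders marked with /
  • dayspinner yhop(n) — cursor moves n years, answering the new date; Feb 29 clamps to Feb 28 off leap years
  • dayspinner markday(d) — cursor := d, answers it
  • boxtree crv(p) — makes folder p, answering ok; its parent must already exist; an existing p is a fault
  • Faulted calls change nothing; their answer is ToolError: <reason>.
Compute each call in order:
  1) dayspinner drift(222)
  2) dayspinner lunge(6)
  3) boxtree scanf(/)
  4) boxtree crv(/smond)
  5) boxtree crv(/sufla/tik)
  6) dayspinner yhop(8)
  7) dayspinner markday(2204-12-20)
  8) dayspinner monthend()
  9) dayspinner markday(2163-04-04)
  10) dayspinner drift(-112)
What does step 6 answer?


# 1. dayspinner drift(n=222) ~> 2010-11-16
# 2. dayspinner lunge(n=6) ~> 2011-05-16
# 3. boxtree scanf(p=/) ~> []
# 4. boxtree crv(p=/smond) ~> ok
# 5. boxtree crv(p=/sufla/tik) ~> ToolError: no parent
# 6. dayspinner yhop(n=8) ~> 2019-05-16
# 7. dayspinner markday(d=2204-12-20) ~> 2204-12-20
# 8. dayspinner monthend() ~> 2204-12-31
# 9. dayspinner markday(d=2163-04-04) ~> 2163-04-04
# 10. dayspinner drift(n=-112) ~> 2162-12-13

Answer: 2019-05-16


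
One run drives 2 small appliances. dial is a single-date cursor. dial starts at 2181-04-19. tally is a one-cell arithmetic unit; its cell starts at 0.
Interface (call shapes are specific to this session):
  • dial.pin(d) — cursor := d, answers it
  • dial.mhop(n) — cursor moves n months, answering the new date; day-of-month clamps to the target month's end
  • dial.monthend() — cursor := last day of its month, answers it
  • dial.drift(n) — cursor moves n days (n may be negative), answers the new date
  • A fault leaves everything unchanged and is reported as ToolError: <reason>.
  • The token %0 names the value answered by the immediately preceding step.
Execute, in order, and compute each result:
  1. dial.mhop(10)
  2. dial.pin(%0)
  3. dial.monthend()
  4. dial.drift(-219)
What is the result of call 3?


Answer: 2182-02-28

Derivation:
-> dial.mhop(n=10)
<- 2182-02-19
-> dial.pin(d=%0)
<- 2182-02-19
-> dial.monthend()
<- 2182-02-28
-> dial.drift(n=-219)
<- 2181-07-24


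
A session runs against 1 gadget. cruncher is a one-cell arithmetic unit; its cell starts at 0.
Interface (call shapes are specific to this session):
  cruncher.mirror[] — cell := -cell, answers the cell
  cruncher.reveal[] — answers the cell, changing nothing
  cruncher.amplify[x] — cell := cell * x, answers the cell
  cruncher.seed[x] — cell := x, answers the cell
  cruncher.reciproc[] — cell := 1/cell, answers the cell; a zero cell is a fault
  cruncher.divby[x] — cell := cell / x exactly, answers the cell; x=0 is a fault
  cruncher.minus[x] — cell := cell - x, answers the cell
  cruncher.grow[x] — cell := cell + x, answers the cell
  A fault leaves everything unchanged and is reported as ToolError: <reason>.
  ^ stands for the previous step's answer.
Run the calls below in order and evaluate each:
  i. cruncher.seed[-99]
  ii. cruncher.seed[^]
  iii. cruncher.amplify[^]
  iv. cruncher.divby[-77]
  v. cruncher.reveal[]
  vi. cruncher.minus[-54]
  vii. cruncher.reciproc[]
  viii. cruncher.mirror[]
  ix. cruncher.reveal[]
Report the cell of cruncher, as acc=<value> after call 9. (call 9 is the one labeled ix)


Then seed using x='-99', giving -99.
I call seed using x='^', and observe -99.
I run amplify using x='^', — result: 9801.
Using divby using x='-77', — result: -891/7.
I call reveal(), → -891/7.
Calling minus using x='-54', and observe -513/7.
Now I run reciproc, and observe -7/513.
Invoking mirror, and see 7/513.
Then reveal(), and get 7/513.

Answer: acc=7/513


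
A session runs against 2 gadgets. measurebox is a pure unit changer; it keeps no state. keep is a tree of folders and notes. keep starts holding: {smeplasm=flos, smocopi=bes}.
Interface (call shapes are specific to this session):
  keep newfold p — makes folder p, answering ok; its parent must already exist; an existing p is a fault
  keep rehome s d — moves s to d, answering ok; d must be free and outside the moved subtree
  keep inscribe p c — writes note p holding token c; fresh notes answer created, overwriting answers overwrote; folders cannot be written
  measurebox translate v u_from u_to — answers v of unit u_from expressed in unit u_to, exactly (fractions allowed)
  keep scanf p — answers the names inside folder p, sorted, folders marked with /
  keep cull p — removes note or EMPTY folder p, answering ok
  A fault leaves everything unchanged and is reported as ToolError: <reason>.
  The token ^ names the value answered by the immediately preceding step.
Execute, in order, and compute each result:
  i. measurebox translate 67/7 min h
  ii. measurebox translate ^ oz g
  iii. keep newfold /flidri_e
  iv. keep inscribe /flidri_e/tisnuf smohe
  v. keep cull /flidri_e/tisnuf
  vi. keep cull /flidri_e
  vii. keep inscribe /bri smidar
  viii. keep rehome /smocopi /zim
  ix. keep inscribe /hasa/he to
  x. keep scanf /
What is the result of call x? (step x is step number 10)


Answer: [bri, smeplasm, zim]

Derivation:
# measurebox translate(v='67/7', u_from='min', u_to='h') ~> 67/420
# measurebox translate(v='^', u_from='oz', u_to='g') ~> 434152697/96000000
# keep newfold(p='/flidri_e') ~> ok
# keep inscribe(p='/flidri_e/tisnuf', c='smohe') ~> created
# keep cull(p='/flidri_e/tisnuf') ~> ok
# keep cull(p='/flidri_e') ~> ok
# keep inscribe(p='/bri', c='smidar') ~> created
# keep rehome(s='/smocopi', d='/zim') ~> ok
# keep inscribe(p='/hasa/he', c='to') ~> ToolError: no parent
# keep scanf(p='/') ~> [bri, smeplasm, zim]


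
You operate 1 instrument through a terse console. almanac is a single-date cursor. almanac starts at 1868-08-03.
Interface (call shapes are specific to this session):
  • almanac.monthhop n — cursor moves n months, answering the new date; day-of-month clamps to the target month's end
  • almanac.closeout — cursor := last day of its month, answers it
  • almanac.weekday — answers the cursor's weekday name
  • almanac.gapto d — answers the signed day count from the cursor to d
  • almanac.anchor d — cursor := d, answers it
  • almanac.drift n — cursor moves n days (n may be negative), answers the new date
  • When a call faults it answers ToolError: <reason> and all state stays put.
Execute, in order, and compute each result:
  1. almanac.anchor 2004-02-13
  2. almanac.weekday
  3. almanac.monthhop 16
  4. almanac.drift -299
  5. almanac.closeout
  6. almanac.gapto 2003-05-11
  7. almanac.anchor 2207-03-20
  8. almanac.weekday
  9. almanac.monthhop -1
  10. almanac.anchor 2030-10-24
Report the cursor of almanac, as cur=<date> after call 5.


Act: almanac.anchor[d=2004-02-13]
Obs: 2004-02-13
Act: almanac.weekday[]
Obs: Friday
Act: almanac.monthhop[n=16]
Obs: 2005-06-13
Act: almanac.drift[n=-299]
Obs: 2004-08-18
Act: almanac.closeout[]
Obs: 2004-08-31
Act: almanac.gapto[d=2003-05-11]
Obs: -478
Act: almanac.anchor[d=2207-03-20]
Obs: 2207-03-20
Act: almanac.weekday[]
Obs: Friday
Act: almanac.monthhop[n=-1]
Obs: 2207-02-20
Act: almanac.anchor[d=2030-10-24]
Obs: 2030-10-24

Answer: cur=2004-08-31


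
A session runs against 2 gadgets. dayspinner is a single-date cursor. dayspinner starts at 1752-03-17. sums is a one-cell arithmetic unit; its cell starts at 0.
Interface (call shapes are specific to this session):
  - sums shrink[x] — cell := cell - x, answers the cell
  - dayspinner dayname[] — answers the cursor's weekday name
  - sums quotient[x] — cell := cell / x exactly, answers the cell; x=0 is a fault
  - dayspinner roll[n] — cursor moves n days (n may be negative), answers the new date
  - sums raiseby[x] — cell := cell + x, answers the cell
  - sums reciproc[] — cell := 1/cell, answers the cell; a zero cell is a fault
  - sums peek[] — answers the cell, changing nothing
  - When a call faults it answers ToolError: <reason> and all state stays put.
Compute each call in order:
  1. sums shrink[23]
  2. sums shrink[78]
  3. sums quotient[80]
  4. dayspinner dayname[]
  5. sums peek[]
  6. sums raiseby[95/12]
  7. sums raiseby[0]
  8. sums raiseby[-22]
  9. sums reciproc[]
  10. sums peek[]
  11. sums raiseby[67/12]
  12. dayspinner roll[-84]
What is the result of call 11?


Answer: 243881/44196

Derivation:
Using sums shrink(23), and see -23.
Now I run sums shrink(78), yielding -101.
I try sums quotient(80), yielding -101/80.
I use dayspinner dayname(): Friday.
I try sums peek, yielding -101/80.
Then sums raiseby(95/12), → 1597/240.
I invoke sums raiseby(0), and get 1597/240.
Using sums raiseby(-22), and see -3683/240.
Invoking sums reciproc(), yielding -240/3683.
Next I call sums peek(), and get -240/3683.
I call sums raiseby(67/12), and observe 243881/44196.
I invoke dayspinner roll(-84), — result: 1751-12-24.


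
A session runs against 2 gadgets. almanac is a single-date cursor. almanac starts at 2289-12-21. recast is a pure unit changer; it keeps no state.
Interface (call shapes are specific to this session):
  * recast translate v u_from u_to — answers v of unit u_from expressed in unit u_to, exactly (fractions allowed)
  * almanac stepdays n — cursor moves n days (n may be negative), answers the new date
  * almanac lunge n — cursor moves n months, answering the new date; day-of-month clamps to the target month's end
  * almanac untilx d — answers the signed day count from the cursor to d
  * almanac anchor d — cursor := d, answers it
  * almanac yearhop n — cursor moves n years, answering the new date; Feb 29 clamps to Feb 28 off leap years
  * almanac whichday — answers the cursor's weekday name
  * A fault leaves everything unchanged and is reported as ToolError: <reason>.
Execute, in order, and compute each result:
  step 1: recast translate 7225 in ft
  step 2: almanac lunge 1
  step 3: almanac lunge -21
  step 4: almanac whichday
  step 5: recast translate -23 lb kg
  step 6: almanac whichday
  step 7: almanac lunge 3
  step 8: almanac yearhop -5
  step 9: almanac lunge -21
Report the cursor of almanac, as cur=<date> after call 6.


Act: recast translate[7225; in; ft]
Obs: 7225/12
Act: almanac lunge[1]
Obs: 2290-01-21
Act: almanac lunge[-21]
Obs: 2288-04-21
Act: almanac whichday[]
Obs: Saturday
Act: recast translate[-23; lb; kg]
Obs: -1043262451/100000000
Act: almanac whichday[]
Obs: Saturday
Act: almanac lunge[3]
Obs: 2288-07-21
Act: almanac yearhop[-5]
Obs: 2283-07-21
Act: almanac lunge[-21]
Obs: 2281-10-21

Answer: cur=2288-04-21


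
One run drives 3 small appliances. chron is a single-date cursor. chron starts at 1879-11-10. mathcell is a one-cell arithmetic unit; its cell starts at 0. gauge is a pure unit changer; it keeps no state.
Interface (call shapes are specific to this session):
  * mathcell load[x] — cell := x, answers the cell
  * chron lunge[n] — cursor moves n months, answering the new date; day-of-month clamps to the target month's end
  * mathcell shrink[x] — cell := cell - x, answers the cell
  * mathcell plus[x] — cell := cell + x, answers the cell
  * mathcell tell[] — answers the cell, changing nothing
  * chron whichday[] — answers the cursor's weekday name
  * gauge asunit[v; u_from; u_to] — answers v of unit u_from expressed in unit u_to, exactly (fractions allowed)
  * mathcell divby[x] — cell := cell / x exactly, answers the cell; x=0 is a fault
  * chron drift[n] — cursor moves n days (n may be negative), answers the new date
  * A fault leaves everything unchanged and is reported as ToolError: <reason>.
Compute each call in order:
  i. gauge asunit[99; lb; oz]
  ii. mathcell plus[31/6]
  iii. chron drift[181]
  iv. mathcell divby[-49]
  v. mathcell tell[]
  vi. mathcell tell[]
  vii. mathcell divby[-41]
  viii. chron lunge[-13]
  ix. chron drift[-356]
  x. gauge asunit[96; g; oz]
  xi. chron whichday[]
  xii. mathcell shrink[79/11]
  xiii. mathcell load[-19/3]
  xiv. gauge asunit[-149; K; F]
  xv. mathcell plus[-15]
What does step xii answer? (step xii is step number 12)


# 1. gauge asunit(v→99, u_from→lb, u_to→oz) ~> 1584
# 2. mathcell plus(x→31/6) ~> 31/6
# 3. chron drift(n→181) ~> 1880-05-09
# 4. mathcell divby(x→-49) ~> -31/294
# 5. mathcell tell() ~> -31/294
# 6. mathcell tell() ~> -31/294
# 7. mathcell divby(x→-41) ~> 31/12054
# 8. chron lunge(n→-13) ~> 1879-04-09
# 9. chron drift(n→-356) ~> 1878-04-18
# 10. gauge asunit(v→96, u_from→g, u_to→oz) ~> 153600000/45359237
# 11. chron whichday() ~> Thursday
# 12. mathcell shrink(x→79/11) ~> -951925/132594
# 13. mathcell load(x→-19/3) ~> -19/3
# 14. gauge asunit(v→-149, u_from→K, u_to→F) ~> -72787/100
# 15. mathcell plus(x→-15) ~> -64/3

Answer: -951925/132594


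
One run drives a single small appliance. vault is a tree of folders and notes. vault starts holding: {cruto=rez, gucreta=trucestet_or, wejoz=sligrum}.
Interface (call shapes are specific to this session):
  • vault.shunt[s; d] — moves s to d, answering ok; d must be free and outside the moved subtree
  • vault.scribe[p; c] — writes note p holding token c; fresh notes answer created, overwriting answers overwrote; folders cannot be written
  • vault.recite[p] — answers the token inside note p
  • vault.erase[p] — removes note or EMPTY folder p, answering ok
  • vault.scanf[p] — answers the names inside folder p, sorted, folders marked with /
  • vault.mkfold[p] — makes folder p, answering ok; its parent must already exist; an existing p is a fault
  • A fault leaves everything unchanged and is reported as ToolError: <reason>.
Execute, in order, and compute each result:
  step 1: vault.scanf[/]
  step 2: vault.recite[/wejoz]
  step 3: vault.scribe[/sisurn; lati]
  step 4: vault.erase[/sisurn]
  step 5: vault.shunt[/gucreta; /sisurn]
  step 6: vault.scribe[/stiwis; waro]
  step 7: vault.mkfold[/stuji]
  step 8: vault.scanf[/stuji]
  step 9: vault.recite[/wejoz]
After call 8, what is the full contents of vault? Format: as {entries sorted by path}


! vault.scanf(p='/') -> [cruto, gucreta, wejoz]
! vault.recite(p='/wejoz') -> sligrum
! vault.scribe(p='/sisurn', c='lati') -> created
! vault.erase(p='/sisurn') -> ok
! vault.shunt(s='/gucreta', d='/sisurn') -> ok
! vault.scribe(p='/stiwis', c='waro') -> created
! vault.mkfold(p='/stuji') -> ok
! vault.scanf(p='/stuji') -> []
! vault.recite(p='/wejoz') -> sligrum

Answer: {cruto=rez, sisurn=trucestet_or, stiwis=waro, stuji/, wejoz=sligrum}


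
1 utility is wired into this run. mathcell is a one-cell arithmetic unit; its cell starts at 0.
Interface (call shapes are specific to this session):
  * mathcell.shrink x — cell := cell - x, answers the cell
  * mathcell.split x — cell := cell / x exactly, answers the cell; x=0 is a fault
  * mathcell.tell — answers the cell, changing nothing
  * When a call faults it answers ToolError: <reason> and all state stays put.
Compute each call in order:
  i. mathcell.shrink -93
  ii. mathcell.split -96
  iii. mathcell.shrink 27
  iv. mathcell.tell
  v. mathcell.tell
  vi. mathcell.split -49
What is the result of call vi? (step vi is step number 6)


Answer: 895/1568

Derivation:
CALL mathcell.shrink[x=-93]
RET  93
CALL mathcell.split[x=-96]
RET  -31/32
CALL mathcell.shrink[x=27]
RET  -895/32
CALL mathcell.tell[]
RET  -895/32
CALL mathcell.tell[]
RET  -895/32
CALL mathcell.split[x=-49]
RET  895/1568


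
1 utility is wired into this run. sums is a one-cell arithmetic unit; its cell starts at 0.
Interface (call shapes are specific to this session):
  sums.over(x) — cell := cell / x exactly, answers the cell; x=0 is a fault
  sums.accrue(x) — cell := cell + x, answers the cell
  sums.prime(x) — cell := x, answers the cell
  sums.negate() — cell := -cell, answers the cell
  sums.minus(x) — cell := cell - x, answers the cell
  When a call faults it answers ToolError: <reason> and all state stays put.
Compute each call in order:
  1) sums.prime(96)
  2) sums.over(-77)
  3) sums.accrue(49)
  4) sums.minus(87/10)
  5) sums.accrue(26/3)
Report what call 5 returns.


I use sums.prime using 96, yielding 96.
Invoking sums.over using -77, yielding -96/77.
I invoke sums.accrue using 49, → 3677/77.
Calling sums.minus using 87/10, which returns 30071/770.
I call sums.accrue using 26/3: 110233/2310.

Answer: 110233/2310


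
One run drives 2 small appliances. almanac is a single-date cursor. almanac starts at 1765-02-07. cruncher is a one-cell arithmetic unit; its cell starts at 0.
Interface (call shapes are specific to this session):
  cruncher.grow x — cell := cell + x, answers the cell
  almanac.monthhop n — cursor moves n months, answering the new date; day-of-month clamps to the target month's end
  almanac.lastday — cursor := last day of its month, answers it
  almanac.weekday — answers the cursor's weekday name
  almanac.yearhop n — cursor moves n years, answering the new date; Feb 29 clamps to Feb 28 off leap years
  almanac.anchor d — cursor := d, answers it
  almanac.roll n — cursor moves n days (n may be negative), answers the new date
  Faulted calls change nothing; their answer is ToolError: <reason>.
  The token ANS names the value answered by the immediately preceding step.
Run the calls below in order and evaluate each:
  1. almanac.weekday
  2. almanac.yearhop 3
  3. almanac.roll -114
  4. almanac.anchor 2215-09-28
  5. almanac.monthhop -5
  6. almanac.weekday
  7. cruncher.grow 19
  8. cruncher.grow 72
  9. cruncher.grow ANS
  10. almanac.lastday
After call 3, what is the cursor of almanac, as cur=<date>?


==> almanac.weekday()
<== Thursday
==> almanac.yearhop(n='3')
<== 1768-02-07
==> almanac.roll(n='-114')
<== 1767-10-16
==> almanac.anchor(d='2215-09-28')
<== 2215-09-28
==> almanac.monthhop(n='-5')
<== 2215-04-28
==> almanac.weekday()
<== Friday
==> cruncher.grow(x='19')
<== 19
==> cruncher.grow(x='72')
<== 91
==> cruncher.grow(x='ANS')
<== 182
==> almanac.lastday()
<== 2215-04-30

Answer: cur=1767-10-16


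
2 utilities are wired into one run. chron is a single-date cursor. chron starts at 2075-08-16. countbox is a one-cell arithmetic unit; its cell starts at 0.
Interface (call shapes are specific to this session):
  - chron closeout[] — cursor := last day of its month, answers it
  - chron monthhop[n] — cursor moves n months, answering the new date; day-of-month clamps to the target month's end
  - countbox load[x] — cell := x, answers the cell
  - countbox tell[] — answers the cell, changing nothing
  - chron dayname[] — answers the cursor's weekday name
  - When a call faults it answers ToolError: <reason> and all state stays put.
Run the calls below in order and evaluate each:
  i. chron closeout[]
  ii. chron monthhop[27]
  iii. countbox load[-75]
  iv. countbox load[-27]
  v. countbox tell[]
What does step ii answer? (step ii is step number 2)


Answer: 2077-11-30

Derivation:
[in] chron closeout
:: 2075-08-31
[in] chron monthhop n→27
:: 2077-11-30
[in] countbox load x→-75
:: -75
[in] countbox load x→-27
:: -27
[in] countbox tell
:: -27


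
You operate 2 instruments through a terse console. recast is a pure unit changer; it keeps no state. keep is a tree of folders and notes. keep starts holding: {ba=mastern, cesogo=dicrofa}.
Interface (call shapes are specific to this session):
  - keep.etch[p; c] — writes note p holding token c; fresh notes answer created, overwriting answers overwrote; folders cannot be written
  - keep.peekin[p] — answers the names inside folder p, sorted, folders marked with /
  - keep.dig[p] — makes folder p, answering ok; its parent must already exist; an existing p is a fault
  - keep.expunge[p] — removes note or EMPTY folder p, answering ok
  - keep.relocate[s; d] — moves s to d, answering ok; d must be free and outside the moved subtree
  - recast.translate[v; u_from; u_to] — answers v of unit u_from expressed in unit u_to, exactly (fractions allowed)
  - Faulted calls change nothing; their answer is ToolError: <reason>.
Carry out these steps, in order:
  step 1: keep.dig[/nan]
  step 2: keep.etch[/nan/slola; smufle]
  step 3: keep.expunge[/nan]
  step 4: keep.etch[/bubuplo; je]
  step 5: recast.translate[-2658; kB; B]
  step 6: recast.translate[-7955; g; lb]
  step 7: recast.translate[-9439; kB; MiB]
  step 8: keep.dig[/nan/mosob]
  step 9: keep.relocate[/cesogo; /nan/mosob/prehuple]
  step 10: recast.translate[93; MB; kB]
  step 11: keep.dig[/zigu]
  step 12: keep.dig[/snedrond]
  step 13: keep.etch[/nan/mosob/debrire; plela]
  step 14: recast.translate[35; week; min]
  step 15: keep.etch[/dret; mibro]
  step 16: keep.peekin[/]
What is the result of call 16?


% keep.dig p='/nan'
  ok
% keep.etch p='/nan/slola' c='smufle'
  created
% keep.expunge p='/nan'
  ToolError: not empty
% keep.etch p='/bubuplo' c='je'
  created
% recast.translate v='-2658' u_from='kB' u_to='B'
  -2658000
% recast.translate v='-7955' u_from='g' u_to='lb'
  -795500000/45359237
% recast.translate v='-9439' u_from='kB' u_to='MiB'
  -1179875/131072
% keep.dig p='/nan/mosob'
  ok
% keep.relocate s='/cesogo' d='/nan/mosob/prehuple'
  ok
% recast.translate v='93' u_from='MB' u_to='kB'
  93000
% keep.dig p='/zigu'
  ok
% keep.dig p='/snedrond'
  ok
% keep.etch p='/nan/mosob/debrire' c='plela'
  created
% recast.translate v='35' u_from='week' u_to='min'
  352800
% keep.etch p='/dret' c='mibro'
  created
% keep.peekin p='/'
  [ba, bubuplo, dret, nan/, snedrond/, zigu/]

Answer: [ba, bubuplo, dret, nan/, snedrond/, zigu/]


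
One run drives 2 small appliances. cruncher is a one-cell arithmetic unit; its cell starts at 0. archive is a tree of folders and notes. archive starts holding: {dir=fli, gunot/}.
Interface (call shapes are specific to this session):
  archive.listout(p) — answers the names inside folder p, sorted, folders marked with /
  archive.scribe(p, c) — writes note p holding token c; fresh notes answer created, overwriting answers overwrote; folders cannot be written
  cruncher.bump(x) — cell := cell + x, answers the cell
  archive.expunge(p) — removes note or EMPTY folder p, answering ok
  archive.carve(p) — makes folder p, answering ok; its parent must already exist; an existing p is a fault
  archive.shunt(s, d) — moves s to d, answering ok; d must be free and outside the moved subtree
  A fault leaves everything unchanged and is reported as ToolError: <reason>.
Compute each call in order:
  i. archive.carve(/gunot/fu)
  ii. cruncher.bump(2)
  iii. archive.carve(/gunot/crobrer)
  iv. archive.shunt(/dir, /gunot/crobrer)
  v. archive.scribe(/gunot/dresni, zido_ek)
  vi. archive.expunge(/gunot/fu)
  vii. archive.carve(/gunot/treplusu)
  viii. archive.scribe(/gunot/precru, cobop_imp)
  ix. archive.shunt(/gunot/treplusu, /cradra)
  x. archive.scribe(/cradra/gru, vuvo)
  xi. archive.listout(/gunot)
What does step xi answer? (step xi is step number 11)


Now I run archive.carve(p='/gunot/fu'), — result: ok.
Now I run cruncher.bump(x='2'), giving 2.
I try archive.carve(p='/gunot/crobrer'), and observe ok.
I try archive.shunt(s='/dir', d='/gunot/crobrer'), → ToolError: exists.
I run archive.scribe(p='/gunot/dresni', c='zido_ek'), and see created.
Invoking archive.expunge(p='/gunot/fu'): ok.
I use archive.carve(p='/gunot/treplusu'): ok.
Using archive.scribe(p='/gunot/precru', c='cobop_imp'), → created.
I use archive.shunt(s='/gunot/treplusu', d='/cradra'), → ok.
I call archive.scribe(p='/cradra/gru', c='vuvo'), giving created.
Invoking archive.listout(p='/gunot'), which returns [crobrer/, dresni, precru].

Answer: [crobrer/, dresni, precru]


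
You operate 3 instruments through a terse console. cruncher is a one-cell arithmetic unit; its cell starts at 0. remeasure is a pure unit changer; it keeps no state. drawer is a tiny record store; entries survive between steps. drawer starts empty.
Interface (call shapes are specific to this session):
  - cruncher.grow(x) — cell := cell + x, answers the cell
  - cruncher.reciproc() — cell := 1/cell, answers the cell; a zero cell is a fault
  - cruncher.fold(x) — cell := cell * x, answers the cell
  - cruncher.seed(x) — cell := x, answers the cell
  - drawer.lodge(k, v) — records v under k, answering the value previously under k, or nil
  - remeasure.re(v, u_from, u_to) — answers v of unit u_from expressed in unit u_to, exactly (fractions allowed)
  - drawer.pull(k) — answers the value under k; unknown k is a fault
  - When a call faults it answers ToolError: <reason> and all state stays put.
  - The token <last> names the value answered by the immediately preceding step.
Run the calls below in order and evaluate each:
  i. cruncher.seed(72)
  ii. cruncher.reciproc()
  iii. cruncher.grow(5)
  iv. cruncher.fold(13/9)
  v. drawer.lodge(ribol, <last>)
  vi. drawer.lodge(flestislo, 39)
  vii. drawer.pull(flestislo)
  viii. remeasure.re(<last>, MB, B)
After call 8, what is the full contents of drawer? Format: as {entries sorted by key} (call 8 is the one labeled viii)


Answer: {flestislo=39, ribol=4693/648}

Derivation:
Calling cruncher.seed on x: 72, and get 72.
Using cruncher.reciproc, giving 1/72.
Invoking cruncher.grow on x: 5, giving 361/72.
I invoke cruncher.fold on x: 13/9, yielding 4693/648.
I invoke drawer.lodge on k: ribol, v: <last>, and observe nil.
Using drawer.lodge on k: flestislo, v: 39, — result: nil.
Calling drawer.pull on k: flestislo, which returns 39.
I invoke remeasure.re on v: <last>, u_from: MB, u_to: B, → 39000000.


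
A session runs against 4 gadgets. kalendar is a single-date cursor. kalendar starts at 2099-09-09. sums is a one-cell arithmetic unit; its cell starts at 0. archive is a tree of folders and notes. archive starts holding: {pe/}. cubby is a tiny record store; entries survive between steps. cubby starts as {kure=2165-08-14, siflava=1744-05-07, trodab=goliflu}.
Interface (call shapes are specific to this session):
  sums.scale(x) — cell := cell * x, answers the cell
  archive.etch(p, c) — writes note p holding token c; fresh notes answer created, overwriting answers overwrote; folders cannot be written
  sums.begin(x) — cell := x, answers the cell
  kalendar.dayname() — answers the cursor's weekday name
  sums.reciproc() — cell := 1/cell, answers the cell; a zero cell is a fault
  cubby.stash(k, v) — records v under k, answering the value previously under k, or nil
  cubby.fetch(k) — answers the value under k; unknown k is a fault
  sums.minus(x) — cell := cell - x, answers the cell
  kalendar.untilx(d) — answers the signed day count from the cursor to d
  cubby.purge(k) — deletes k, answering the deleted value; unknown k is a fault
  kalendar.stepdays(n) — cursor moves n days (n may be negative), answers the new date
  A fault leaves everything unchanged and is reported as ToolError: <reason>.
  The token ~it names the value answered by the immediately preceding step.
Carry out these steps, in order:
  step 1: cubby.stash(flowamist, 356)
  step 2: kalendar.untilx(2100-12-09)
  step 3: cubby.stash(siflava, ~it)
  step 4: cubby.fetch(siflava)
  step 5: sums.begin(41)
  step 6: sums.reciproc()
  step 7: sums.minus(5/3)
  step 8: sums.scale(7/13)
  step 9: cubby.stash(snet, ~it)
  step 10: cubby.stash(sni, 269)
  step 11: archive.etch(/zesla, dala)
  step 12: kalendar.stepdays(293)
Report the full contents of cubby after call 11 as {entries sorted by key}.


==> stash(k→flowamist, v→356)
<== nil
==> untilx(d→2100-12-09)
<== 456
==> stash(k→siflava, v→~it)
<== 1744-05-07
==> fetch(k→siflava)
<== 456
==> begin(x→41)
<== 41
==> reciproc()
<== 1/41
==> minus(x→5/3)
<== -202/123
==> scale(x→7/13)
<== -1414/1599
==> stash(k→snet, v→~it)
<== nil
==> stash(k→sni, v→269)
<== nil
==> etch(p→/zesla, c→dala)
<== created
==> stepdays(n→293)
<== 2100-06-29

Answer: {flowamist=356, kure=2165-08-14, siflava=456, snet=-1414/1599, sni=269, trodab=goliflu}


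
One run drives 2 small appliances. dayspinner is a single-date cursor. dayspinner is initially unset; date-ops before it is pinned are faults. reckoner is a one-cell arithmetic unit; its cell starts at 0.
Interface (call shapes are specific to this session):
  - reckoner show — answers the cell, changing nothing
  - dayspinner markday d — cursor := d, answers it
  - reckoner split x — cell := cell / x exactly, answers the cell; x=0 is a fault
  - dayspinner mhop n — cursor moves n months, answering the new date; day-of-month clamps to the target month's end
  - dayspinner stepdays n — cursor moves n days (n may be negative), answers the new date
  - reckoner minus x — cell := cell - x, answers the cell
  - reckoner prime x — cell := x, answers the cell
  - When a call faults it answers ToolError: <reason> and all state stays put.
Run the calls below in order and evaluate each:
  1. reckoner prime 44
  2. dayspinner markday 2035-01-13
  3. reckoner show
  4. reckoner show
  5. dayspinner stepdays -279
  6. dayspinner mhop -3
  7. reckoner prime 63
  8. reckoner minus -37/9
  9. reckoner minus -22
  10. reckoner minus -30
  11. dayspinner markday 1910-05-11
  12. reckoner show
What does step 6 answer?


Answer: 2034-01-09

Derivation:
$ reckoner prime x: 44
:: 44
$ dayspinner markday d: 2035-01-13
:: 2035-01-13
$ reckoner show
:: 44
$ reckoner show
:: 44
$ dayspinner stepdays n: -279
:: 2034-04-09
$ dayspinner mhop n: -3
:: 2034-01-09
$ reckoner prime x: 63
:: 63
$ reckoner minus x: -37/9
:: 604/9
$ reckoner minus x: -22
:: 802/9
$ reckoner minus x: -30
:: 1072/9
$ dayspinner markday d: 1910-05-11
:: 1910-05-11
$ reckoner show
:: 1072/9


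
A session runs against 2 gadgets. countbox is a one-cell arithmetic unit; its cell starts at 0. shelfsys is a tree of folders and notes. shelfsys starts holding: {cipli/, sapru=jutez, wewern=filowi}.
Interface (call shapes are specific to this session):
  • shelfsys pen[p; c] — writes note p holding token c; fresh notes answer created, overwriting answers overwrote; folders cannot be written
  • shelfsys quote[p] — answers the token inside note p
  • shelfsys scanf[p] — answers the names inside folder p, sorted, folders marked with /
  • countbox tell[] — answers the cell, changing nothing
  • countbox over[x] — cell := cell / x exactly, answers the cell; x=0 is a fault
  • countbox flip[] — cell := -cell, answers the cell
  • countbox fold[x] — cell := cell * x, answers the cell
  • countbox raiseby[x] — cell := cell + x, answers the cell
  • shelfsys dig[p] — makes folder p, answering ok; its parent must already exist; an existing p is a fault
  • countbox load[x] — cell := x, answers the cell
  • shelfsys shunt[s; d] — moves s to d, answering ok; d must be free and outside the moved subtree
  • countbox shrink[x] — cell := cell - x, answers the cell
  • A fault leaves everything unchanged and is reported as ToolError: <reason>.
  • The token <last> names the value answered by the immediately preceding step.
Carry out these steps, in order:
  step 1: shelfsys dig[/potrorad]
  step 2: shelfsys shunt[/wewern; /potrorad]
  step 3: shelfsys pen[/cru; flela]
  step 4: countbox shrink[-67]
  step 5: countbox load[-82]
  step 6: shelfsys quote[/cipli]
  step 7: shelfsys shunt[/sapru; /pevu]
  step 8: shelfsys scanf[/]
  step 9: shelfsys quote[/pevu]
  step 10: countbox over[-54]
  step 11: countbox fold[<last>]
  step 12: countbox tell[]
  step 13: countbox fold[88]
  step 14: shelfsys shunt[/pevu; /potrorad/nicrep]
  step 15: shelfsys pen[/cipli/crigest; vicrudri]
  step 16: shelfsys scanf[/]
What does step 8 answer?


CALL shelfsys dig[p: /potrorad]
RET  ok
CALL shelfsys shunt[s: /wewern; d: /potrorad]
RET  ToolError: exists
CALL shelfsys pen[p: /cru; c: flela]
RET  created
CALL countbox shrink[x: -67]
RET  67
CALL countbox load[x: -82]
RET  -82
CALL shelfsys quote[p: /cipli]
RET  ToolError: is a directory
CALL shelfsys shunt[s: /sapru; d: /pevu]
RET  ok
CALL shelfsys scanf[p: /]
RET  [cipli/, cru, pevu, potrorad/, wewern]
CALL shelfsys quote[p: /pevu]
RET  jutez
CALL countbox over[x: -54]
RET  41/27
CALL countbox fold[x: <last>]
RET  1681/729
CALL countbox tell[]
RET  1681/729
CALL countbox fold[x: 88]
RET  147928/729
CALL shelfsys shunt[s: /pevu; d: /potrorad/nicrep]
RET  ok
CALL shelfsys pen[p: /cipli/crigest; c: vicrudri]
RET  created
CALL shelfsys scanf[p: /]
RET  [cipli/, cru, potrorad/, wewern]

Answer: [cipli/, cru, pevu, potrorad/, wewern]
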